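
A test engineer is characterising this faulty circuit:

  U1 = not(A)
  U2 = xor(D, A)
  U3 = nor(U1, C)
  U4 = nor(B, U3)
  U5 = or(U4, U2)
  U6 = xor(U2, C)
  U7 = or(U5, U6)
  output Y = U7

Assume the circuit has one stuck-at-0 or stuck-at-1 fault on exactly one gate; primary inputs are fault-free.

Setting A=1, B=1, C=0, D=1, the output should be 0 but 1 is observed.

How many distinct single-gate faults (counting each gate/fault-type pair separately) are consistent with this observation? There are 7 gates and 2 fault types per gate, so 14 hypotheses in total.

5

Fault-free: U1=0, U2=0, U3=1, U4=0, U5=0, U6=0, U7=0 → 0. Observed 1.
  U1 stuck-at-0: output 0 ✗
  U1 stuck-at-1: output 0 ✗
  U2 stuck-at-0: output 0 ✗
  U2 stuck-at-1: output 1 ✓
  U3 stuck-at-0: output 0 ✗
  U3 stuck-at-1: output 0 ✗
  U4 stuck-at-0: output 0 ✗
  U4 stuck-at-1: output 1 ✓
  U5 stuck-at-0: output 0 ✗
  U5 stuck-at-1: output 1 ✓
  U6 stuck-at-0: output 0 ✗
  U6 stuck-at-1: output 1 ✓
  U7 stuck-at-0: output 0 ✗
  U7 stuck-at-1: output 1 ✓
Consistent faults: {U2 stuck-at-1, U4 stuck-at-1, U5 stuck-at-1, U6 stuck-at-1, U7 stuck-at-1} — 5 in all.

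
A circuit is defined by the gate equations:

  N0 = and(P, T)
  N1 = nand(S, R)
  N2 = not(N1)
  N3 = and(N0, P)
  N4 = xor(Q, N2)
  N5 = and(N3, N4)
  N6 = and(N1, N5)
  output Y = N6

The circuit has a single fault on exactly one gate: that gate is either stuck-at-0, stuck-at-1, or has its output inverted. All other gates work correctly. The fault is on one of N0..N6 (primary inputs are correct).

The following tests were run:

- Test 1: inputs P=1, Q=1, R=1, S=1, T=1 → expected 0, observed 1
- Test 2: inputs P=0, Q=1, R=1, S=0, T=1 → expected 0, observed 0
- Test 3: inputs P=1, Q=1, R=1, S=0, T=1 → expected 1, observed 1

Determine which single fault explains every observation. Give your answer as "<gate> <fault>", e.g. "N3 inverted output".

N1 stuck-at-1

Fault-free values for test 1 (P=1, Q=1, R=1, S=1, T=1): N0=1, N1=0, N2=1, N3=1, N4=0, N5=0, N6=0, giving Y=0. Observed 1.
Test 1: faults giving observed 1 are {N1 stuck-at-1, N1 inverted output, N6 stuck-at-1, N6 inverted output}.
Test 2 (P=0, Q=1, R=1, S=0, T=1): fault-free N0=0, N1=1, N2=0, N3=0, N4=1, N5=0, N6=0 → 0; observed 0. Eliminates N6 stuck-at-1, N6 inverted output.
Test 3 (P=1, Q=1, R=1, S=0, T=1): fault-free N0=1, N1=1, N2=0, N3=1, N4=1, N5=1, N6=1 → 1; observed 1. Eliminates N1 inverted output.
Only N1 stuck-at-1 is consistent with every test.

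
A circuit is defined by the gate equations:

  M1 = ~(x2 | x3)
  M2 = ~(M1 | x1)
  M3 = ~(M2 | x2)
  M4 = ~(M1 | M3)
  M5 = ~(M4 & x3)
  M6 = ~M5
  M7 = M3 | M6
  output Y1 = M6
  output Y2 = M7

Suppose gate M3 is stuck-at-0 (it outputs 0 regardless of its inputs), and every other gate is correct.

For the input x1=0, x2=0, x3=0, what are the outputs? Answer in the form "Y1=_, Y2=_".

Propagate with M3 forced: M1=1, M2=0, M3=0 [stuck-at-0], M4=0, M5=1, M6=0, M7=0.
So the outputs are Y1=0, Y2=0. (Without the fault they would be Y1=0, Y2=1.)

Y1=0, Y2=0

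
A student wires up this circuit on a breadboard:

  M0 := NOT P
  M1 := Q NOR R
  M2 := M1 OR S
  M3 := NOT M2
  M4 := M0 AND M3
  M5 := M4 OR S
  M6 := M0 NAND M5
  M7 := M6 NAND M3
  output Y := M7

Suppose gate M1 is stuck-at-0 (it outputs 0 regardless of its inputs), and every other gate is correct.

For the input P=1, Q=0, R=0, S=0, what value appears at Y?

Propagate with M1 forced: M0=0, M1=0 [stuck-at-0], M2=0, M3=1, M4=0, M5=0, M6=1, M7=0.
So Y = 0. (Without the fault it would be 1.)

0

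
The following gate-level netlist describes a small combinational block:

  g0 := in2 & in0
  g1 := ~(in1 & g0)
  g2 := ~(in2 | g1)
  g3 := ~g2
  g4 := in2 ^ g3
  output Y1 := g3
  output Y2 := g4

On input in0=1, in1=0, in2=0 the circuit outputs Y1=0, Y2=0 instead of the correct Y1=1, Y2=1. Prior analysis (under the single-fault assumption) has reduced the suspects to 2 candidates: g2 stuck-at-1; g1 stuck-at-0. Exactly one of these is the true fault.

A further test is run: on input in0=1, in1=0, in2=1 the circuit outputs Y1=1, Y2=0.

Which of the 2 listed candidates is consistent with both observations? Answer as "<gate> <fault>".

g1 stuck-at-0

Evaluate each candidate on input in0=1, in1=0, in2=1:
  g2 stuck-at-1: g0=1, g1=1, g2=1 [stuck-at-1], g3=0, g4=1 → Y1=0, Y2=1 — eliminated
  g1 stuck-at-0: g0=1, g1=0 [stuck-at-0], g2=0, g3=1, g4=0 → Y1=1, Y2=0 — matches
Only g1 stuck-at-0 reproduces the observed Y1=1, Y2=0.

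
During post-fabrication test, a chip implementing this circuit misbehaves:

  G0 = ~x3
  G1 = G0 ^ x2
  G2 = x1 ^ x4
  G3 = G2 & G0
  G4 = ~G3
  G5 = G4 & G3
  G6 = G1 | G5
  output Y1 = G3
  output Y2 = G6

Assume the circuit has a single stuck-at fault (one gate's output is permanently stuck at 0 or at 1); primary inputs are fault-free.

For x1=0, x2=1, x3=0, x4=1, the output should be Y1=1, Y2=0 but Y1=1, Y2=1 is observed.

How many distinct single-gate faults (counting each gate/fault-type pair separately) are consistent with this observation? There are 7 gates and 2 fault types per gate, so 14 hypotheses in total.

4

Fault-free: G0=1, G1=0, G2=1, G3=1, G4=0, G5=0, G6=0 → Y1=1, Y2=0. Observed Y1=1, Y2=1.
  G0 stuck-at-0: output Y1=0, Y2=1 ✗
  G0 stuck-at-1: output Y1=1, Y2=0 ✗
  G1 stuck-at-0: output Y1=1, Y2=0 ✗
  G1 stuck-at-1: output Y1=1, Y2=1 ✓
  G2 stuck-at-0: output Y1=0, Y2=0 ✗
  G2 stuck-at-1: output Y1=1, Y2=0 ✗
  G3 stuck-at-0: output Y1=0, Y2=0 ✗
  G3 stuck-at-1: output Y1=1, Y2=0 ✗
  G4 stuck-at-0: output Y1=1, Y2=0 ✗
  G4 stuck-at-1: output Y1=1, Y2=1 ✓
  G5 stuck-at-0: output Y1=1, Y2=0 ✗
  G5 stuck-at-1: output Y1=1, Y2=1 ✓
  G6 stuck-at-0: output Y1=1, Y2=0 ✗
  G6 stuck-at-1: output Y1=1, Y2=1 ✓
Consistent faults: {G1 stuck-at-1, G4 stuck-at-1, G5 stuck-at-1, G6 stuck-at-1} — 4 in all.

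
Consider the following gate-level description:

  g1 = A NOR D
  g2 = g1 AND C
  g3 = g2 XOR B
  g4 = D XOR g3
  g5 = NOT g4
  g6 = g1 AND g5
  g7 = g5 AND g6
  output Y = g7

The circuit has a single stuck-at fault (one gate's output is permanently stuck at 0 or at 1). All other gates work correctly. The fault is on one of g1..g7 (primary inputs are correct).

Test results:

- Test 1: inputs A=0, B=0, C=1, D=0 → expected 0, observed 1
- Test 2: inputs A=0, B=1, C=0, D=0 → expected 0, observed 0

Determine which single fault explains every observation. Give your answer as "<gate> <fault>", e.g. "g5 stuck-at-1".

g2 stuck-at-0

Fault-free values for test 1 (A=0, B=0, C=1, D=0): g1=1, g2=1, g3=1, g4=1, g5=0, g6=0, g7=0, giving Y=0. Observed 1.
Test 1: faults giving observed 1 are {g2 stuck-at-0, g3 stuck-at-0, g4 stuck-at-0, g5 stuck-at-1, g7 stuck-at-1}.
Test 2 (A=0, B=1, C=0, D=0): fault-free g1=1, g2=0, g3=1, g4=1, g5=0, g6=0, g7=0 → 0; observed 0. Eliminates g3 stuck-at-0, g4 stuck-at-0, g5 stuck-at-1, g7 stuck-at-1.
Only g2 stuck-at-0 is consistent with every test.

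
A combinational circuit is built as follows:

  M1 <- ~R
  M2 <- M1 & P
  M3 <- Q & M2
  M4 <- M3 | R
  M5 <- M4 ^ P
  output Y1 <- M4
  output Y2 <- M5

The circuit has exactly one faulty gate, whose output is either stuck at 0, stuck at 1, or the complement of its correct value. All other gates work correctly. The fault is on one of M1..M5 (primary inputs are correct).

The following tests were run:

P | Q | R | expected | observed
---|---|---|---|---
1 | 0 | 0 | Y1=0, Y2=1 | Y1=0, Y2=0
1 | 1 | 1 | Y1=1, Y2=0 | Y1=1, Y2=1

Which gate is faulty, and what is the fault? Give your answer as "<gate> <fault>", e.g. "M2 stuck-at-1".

M5 inverted output

Fault-free values for test 1 (P=1, Q=0, R=0): M1=1, M2=1, M3=0, M4=0, M5=1, giving Y1=0, Y2=1. Observed Y1=0, Y2=0.
Test 1: faults giving observed Y1=0, Y2=0 are {M5 stuck-at-0, M5 inverted output}.
Test 2 (P=1, Q=1, R=1): fault-free M1=0, M2=0, M3=0, M4=1, M5=0 → Y1=1, Y2=0; observed Y1=1, Y2=1. Eliminates M5 stuck-at-0.
Only M5 inverted output is consistent with every test.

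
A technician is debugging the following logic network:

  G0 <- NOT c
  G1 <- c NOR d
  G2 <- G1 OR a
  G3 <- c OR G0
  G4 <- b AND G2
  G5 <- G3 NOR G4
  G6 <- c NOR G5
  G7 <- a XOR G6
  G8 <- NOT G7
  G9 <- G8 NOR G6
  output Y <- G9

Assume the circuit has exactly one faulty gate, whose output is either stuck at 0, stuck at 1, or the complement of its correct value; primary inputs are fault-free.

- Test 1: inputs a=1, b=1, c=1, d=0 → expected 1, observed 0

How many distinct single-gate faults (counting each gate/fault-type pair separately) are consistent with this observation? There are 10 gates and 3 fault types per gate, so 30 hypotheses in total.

Fault-free: G0=0, G1=0, G2=1, G3=1, G4=1, G5=0, G6=0, G7=1, G8=0, G9=1 → 1. Observed 0.
  G0: none of the 3 fault types match ✗
  G1: none of the 3 fault types match ✗
  G2: none of the 3 fault types match ✗
  G3: none of the 3 fault types match ✗
  G4: none of the 3 fault types match ✗
  G5: none of the 3 fault types match ✗
  G6: stuck-at-1, inverted output ✓; others ✗
  G7: stuck-at-0, inverted output ✓; others ✗
  G8: stuck-at-1, inverted output ✓; others ✗
  G9: stuck-at-0, inverted output ✓; others ✗
Consistent faults: {G6 stuck-at-1, G6 inverted output, G7 stuck-at-0, G7 inverted output, G8 stuck-at-1, G8 inverted output, G9 stuck-at-0, G9 inverted output} — 8 in all.

8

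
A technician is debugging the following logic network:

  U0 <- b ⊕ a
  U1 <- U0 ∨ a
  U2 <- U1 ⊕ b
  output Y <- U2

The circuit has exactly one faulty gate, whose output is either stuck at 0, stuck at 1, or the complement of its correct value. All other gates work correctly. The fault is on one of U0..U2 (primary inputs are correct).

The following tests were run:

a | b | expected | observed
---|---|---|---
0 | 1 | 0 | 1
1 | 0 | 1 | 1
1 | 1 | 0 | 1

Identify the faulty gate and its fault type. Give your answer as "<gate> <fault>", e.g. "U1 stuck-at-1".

Fault-free values for test 1 (a=0, b=1): U0=1, U1=1, U2=0, giving Y=0. Observed 1.
Test 1: faults giving observed 1 are {U0 stuck-at-0, U0 inverted output, U1 stuck-at-0, U1 inverted output, U2 stuck-at-1, U2 inverted output}.
Test 2 (a=1, b=0): fault-free U0=1, U1=1, U2=1 → 1; observed 1. Eliminates U1 stuck-at-0, U1 inverted output, U2 inverted output.
Test 3 (a=1, b=1): fault-free U0=0, U1=1, U2=0 → 0; observed 1. Eliminates U0 stuck-at-0, U0 inverted output.
Only U2 stuck-at-1 is consistent with every test.

U2 stuck-at-1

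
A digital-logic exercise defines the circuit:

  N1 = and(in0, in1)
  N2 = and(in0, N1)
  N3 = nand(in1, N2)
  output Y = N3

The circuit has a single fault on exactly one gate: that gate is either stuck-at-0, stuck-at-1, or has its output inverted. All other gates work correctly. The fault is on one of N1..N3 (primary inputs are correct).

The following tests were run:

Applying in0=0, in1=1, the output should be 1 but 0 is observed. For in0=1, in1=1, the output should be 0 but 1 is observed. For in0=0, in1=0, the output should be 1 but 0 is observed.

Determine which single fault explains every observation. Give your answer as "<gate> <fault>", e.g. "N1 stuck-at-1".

Fault-free values for test 1 (in0=0, in1=1): N1=0, N2=0, N3=1, giving Y=1. Observed 0.
Test 1: faults giving observed 0 are {N2 stuck-at-1, N2 inverted output, N3 stuck-at-0, N3 inverted output}.
Test 2 (in0=1, in1=1): fault-free N1=1, N2=1, N3=0 → 0; observed 1. Eliminates N2 stuck-at-1, N3 stuck-at-0.
Test 3 (in0=0, in1=0): fault-free N1=0, N2=0, N3=1 → 1; observed 0. Eliminates N2 inverted output.
Only N3 inverted output is consistent with every test.

N3 inverted output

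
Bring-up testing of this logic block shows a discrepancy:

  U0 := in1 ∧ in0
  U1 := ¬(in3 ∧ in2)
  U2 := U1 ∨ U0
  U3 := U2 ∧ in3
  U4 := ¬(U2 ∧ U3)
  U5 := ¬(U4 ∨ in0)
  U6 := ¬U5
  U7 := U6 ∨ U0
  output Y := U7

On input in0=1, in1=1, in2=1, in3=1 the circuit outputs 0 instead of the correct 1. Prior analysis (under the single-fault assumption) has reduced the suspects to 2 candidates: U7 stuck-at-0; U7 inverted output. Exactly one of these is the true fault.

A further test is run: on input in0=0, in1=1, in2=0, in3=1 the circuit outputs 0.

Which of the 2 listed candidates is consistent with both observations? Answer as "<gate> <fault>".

U7 stuck-at-0

Evaluate each candidate on input in0=0, in1=1, in2=0, in3=1:
  U7 stuck-at-0: U0=0, U1=1, U2=1, U3=1, U4=0, U5=1, U6=0, U7=0 [stuck-at-0] → 0 — matches
  U7 inverted output: U0=0, U1=1, U2=1, U3=1, U4=0, U5=1, U6=0, U7=1 [inverted output] → 1 — eliminated
Only U7 stuck-at-0 reproduces the observed 0.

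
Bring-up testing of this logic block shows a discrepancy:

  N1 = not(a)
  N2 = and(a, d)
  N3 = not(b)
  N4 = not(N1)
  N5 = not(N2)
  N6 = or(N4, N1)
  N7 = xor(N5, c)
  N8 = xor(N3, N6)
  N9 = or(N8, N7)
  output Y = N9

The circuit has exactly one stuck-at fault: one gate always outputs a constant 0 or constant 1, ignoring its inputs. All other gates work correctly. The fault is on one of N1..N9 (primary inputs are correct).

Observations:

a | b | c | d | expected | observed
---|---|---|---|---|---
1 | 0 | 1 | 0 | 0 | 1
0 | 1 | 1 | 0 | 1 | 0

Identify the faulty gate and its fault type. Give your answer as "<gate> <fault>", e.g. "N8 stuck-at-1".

N6 stuck-at-0

Fault-free values for test 1 (a=1, b=0, c=1, d=0): N1=0, N2=0, N3=1, N4=1, N5=1, N6=1, N7=0, N8=0, N9=0, giving Y=0. Observed 1.
Test 1: faults giving observed 1 are {N2 stuck-at-1, N3 stuck-at-0, N4 stuck-at-0, N5 stuck-at-0, N6 stuck-at-0, N7 stuck-at-1, N8 stuck-at-1, N9 stuck-at-1}.
Test 2 (a=0, b=1, c=1, d=0): fault-free N1=1, N2=0, N3=0, N4=0, N5=1, N6=1, N7=0, N8=1, N9=1 → 1; observed 0. Eliminates N2 stuck-at-1, N3 stuck-at-0, N4 stuck-at-0, N5 stuck-at-0, N7 stuck-at-1, N8 stuck-at-1, N9 stuck-at-1.
Only N6 stuck-at-0 is consistent with every test.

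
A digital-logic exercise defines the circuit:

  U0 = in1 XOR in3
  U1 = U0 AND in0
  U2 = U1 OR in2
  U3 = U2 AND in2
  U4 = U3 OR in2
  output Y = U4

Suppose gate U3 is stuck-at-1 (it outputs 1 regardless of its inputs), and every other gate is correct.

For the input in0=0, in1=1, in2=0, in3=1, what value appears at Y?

Propagate with U3 forced: U0=0, U1=0, U2=0, U3=1 [stuck-at-1], U4=1.
So Y = 1. (Without the fault it would be 0.)

1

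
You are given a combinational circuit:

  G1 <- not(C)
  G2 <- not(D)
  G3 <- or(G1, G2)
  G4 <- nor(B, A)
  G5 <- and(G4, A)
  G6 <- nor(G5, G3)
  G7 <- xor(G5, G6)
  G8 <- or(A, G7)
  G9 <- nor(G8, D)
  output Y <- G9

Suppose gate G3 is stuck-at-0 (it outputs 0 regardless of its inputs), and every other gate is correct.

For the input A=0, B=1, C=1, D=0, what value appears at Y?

0

Propagate with G3 forced: G1=0, G2=1, G3=0 [stuck-at-0], G4=0, G5=0, G6=1, G7=1, G8=1, G9=0.
So Y = 0. (Without the fault it would be 1.)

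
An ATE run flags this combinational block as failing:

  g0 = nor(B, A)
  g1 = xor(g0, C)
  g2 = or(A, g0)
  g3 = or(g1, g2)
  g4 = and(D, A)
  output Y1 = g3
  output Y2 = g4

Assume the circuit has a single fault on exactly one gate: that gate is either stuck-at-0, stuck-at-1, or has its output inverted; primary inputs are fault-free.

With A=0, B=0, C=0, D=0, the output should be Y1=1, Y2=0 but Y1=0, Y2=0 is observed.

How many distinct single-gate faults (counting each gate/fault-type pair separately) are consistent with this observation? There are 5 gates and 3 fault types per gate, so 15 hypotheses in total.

Fault-free: g0=1, g1=1, g2=1, g3=1, g4=0 → Y1=1, Y2=0. Observed Y1=0, Y2=0.
  g0: stuck-at-0, inverted output ✓; others ✗
  g1: none of the 3 fault types match ✗
  g2: none of the 3 fault types match ✗
  g3: stuck-at-0, inverted output ✓; others ✗
  g4: none of the 3 fault types match ✗
Consistent faults: {g0 stuck-at-0, g0 inverted output, g3 stuck-at-0, g3 inverted output} — 4 in all.

4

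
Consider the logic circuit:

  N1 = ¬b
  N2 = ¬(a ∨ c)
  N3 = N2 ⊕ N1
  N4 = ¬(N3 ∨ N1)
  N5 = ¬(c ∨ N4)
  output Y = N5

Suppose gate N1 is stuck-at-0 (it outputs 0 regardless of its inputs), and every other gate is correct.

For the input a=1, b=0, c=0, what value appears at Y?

0

Propagate with N1 forced: N1=0 [stuck-at-0], N2=0, N3=0, N4=1, N5=0.
So Y = 0. (Without the fault it would be 1.)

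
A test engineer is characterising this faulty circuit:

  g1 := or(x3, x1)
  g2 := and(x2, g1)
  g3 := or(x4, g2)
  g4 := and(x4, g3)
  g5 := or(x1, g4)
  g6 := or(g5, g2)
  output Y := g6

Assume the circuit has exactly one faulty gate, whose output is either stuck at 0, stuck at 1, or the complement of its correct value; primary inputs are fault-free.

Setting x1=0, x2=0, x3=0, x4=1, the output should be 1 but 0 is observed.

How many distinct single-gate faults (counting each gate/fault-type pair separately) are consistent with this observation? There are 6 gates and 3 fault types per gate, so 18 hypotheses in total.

8

Fault-free: g1=0, g2=0, g3=1, g4=1, g5=1, g6=1 → 1. Observed 0.
  g1: none of the 3 fault types match ✗
  g2: none of the 3 fault types match ✗
  g3: stuck-at-0, inverted output ✓; others ✗
  g4: stuck-at-0, inverted output ✓; others ✗
  g5: stuck-at-0, inverted output ✓; others ✗
  g6: stuck-at-0, inverted output ✓; others ✗
Consistent faults: {g3 stuck-at-0, g3 inverted output, g4 stuck-at-0, g4 inverted output, g5 stuck-at-0, g5 inverted output, g6 stuck-at-0, g6 inverted output} — 8 in all.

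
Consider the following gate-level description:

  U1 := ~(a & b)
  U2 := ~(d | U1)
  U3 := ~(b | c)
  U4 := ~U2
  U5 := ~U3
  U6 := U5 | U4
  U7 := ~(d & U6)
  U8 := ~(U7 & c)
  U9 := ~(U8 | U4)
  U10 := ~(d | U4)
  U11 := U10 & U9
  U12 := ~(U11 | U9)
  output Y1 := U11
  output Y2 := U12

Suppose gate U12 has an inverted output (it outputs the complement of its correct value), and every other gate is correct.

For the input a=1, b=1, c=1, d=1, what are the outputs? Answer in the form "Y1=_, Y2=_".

Propagate with U12 forced: U1=0, U2=0, U3=0, U4=1, U5=1, U6=1, U7=0, U8=1, U9=0, U10=0, U11=0, U12=0 [inverted output].
So the outputs are Y1=0, Y2=0. (Without the fault they would be Y1=0, Y2=1.)

Y1=0, Y2=0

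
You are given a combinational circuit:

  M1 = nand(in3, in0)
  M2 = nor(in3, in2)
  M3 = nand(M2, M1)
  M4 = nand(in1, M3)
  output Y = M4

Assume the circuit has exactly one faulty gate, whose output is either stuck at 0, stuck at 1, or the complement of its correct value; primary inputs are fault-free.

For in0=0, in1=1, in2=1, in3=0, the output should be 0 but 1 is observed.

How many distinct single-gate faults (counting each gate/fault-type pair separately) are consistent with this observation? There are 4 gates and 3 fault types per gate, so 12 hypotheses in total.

Fault-free: M1=1, M2=0, M3=1, M4=0 → 0. Observed 1.
  M1 stuck-at-0: output 0 ✗
  M1 stuck-at-1: output 0 ✗
  M1 inverted output: output 0 ✗
  M2 stuck-at-0: output 0 ✗
  M2 stuck-at-1: output 1 ✓
  M2 inverted output: output 1 ✓
  M3 stuck-at-0: output 1 ✓
  M3 stuck-at-1: output 0 ✗
  M3 inverted output: output 1 ✓
  M4 stuck-at-0: output 0 ✗
  M4 stuck-at-1: output 1 ✓
  M4 inverted output: output 1 ✓
Consistent faults: {M2 stuck-at-1, M2 inverted output, M3 stuck-at-0, M3 inverted output, M4 stuck-at-1, M4 inverted output} — 6 in all.

6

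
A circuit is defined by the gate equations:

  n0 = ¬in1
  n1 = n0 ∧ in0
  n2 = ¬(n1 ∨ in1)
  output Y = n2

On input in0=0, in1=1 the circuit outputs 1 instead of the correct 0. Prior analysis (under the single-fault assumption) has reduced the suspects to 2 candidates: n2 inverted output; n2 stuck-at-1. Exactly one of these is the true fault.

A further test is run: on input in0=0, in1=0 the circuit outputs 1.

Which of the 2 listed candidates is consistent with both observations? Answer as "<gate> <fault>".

n2 stuck-at-1

Evaluate each candidate on input in0=0, in1=0:
  n2 inverted output: n0=1, n1=0, n2=0 [inverted output] → 0 — eliminated
  n2 stuck-at-1: n0=1, n1=0, n2=1 [stuck-at-1] → 1 — matches
Only n2 stuck-at-1 reproduces the observed 1.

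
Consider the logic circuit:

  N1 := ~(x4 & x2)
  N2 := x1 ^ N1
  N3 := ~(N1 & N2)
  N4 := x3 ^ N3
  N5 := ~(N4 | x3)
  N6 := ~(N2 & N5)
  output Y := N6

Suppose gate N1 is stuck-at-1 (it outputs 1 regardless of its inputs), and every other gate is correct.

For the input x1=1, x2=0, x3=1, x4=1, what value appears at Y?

1

Propagate with N1 forced: N1=1 [stuck-at-1], N2=0, N3=1, N4=0, N5=0, N6=1.
So Y = 1. (Same as the fault-free value — the fault is masked on this input.)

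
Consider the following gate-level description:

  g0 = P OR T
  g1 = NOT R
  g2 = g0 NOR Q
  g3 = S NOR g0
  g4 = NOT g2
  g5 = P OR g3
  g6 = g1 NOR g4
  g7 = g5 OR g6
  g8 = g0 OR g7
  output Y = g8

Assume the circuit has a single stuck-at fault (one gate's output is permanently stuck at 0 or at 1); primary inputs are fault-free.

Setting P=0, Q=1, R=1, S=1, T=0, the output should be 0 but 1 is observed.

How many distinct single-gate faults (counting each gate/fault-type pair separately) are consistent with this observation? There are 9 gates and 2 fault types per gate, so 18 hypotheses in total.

8

Fault-free: g0=0, g1=0, g2=0, g3=0, g4=1, g5=0, g6=0, g7=0, g8=0 → 0. Observed 1.
  g0: stuck-at-1 ✓; others ✗
  g1: none of the 2 fault types match ✗
  g2: stuck-at-1 ✓; others ✗
  g3: stuck-at-1 ✓; others ✗
  g4: stuck-at-0 ✓; others ✗
  g5: stuck-at-1 ✓; others ✗
  g6: stuck-at-1 ✓; others ✗
  g7: stuck-at-1 ✓; others ✗
  g8: stuck-at-1 ✓; others ✗
Consistent faults: {g0 stuck-at-1, g2 stuck-at-1, g3 stuck-at-1, g4 stuck-at-0, g5 stuck-at-1, g6 stuck-at-1, g7 stuck-at-1, g8 stuck-at-1} — 8 in all.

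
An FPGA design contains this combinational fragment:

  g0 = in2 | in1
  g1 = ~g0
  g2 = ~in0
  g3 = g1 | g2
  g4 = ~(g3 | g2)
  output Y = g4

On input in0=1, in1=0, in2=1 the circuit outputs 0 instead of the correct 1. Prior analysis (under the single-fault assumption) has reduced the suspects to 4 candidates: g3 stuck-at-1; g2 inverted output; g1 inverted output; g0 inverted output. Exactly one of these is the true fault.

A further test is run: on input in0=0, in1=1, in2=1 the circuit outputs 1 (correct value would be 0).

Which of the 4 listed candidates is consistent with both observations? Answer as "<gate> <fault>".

Evaluate each candidate on input in0=0, in1=1, in2=1:
  g3 stuck-at-1: g0=1, g1=0, g2=1, g3=1 [stuck-at-1], g4=0 → 0 — eliminated
  g2 inverted output: g0=1, g1=0, g2=0 [inverted output], g3=0, g4=1 → 1 — matches
  g1 inverted output: g0=1, g1=1 [inverted output], g2=1, g3=1, g4=0 → 0 — eliminated
  g0 inverted output: g0=0 [inverted output], g1=1, g2=1, g3=1, g4=0 → 0 — eliminated
Only g2 inverted output reproduces the observed 1.

g2 inverted output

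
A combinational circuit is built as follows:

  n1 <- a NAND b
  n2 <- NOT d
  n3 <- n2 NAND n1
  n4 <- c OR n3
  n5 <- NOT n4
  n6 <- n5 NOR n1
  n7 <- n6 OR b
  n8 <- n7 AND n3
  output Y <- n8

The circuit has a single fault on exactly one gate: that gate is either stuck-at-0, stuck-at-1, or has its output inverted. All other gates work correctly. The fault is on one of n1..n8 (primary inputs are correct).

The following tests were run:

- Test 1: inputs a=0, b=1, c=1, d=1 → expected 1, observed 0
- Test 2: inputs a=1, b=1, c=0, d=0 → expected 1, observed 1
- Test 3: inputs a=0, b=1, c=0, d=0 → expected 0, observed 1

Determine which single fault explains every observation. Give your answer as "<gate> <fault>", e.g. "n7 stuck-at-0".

n2 inverted output

Fault-free values for test 1 (a=0, b=1, c=1, d=1): n1=1, n2=0, n3=1, n4=1, n5=0, n6=0, n7=1, n8=1, giving Y=1. Observed 0.
Test 1: faults giving observed 0 are {n2 stuck-at-1, n2 inverted output, n3 stuck-at-0, n3 inverted output, n7 stuck-at-0, n7 inverted output, n8 stuck-at-0, n8 inverted output}.
Test 2 (a=1, b=1, c=0, d=0): fault-free n1=0, n2=1, n3=1, n4=1, n5=0, n6=1, n7=1, n8=1 → 1; observed 1. Eliminates n3 stuck-at-0, n3 inverted output, n7 stuck-at-0, n7 inverted output, n8 stuck-at-0, n8 inverted output.
Test 3 (a=0, b=1, c=0, d=0): fault-free n1=1, n2=1, n3=0, n4=0, n5=1, n6=0, n7=1, n8=0 → 0; observed 1. Eliminates n2 stuck-at-1.
Only n2 inverted output is consistent with every test.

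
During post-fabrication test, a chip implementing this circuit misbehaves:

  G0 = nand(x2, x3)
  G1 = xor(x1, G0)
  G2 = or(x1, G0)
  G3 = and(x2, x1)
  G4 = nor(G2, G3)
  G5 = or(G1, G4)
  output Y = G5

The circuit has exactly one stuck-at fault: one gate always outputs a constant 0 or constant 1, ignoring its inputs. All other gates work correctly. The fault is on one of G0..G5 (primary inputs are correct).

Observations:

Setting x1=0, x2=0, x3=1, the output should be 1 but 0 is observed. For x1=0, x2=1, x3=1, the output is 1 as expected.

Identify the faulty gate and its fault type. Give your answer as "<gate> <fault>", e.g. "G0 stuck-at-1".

Fault-free values for test 1 (x1=0, x2=0, x3=1): G0=1, G1=1, G2=1, G3=0, G4=0, G5=1, giving Y=1. Observed 0.
Test 1: faults giving observed 0 are {G1 stuck-at-0, G5 stuck-at-0}.
Test 2 (x1=0, x2=1, x3=1): fault-free G0=0, G1=0, G2=0, G3=0, G4=1, G5=1 → 1; observed 1. Eliminates G5 stuck-at-0.
Only G1 stuck-at-0 is consistent with every test.

G1 stuck-at-0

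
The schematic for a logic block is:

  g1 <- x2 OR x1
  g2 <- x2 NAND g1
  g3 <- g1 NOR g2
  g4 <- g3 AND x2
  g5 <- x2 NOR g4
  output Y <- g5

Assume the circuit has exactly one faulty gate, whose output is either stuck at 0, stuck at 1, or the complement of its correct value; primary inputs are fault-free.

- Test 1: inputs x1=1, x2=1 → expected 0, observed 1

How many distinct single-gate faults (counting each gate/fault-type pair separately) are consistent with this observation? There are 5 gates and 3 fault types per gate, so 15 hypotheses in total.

2

Fault-free: g1=1, g2=0, g3=0, g4=0, g5=0 → 0. Observed 1.
  g1: none of the 3 fault types match ✗
  g2: none of the 3 fault types match ✗
  g3: none of the 3 fault types match ✗
  g4: none of the 3 fault types match ✗
  g5: stuck-at-1, inverted output ✓; others ✗
Consistent faults: {g5 stuck-at-1, g5 inverted output} — 2 in all.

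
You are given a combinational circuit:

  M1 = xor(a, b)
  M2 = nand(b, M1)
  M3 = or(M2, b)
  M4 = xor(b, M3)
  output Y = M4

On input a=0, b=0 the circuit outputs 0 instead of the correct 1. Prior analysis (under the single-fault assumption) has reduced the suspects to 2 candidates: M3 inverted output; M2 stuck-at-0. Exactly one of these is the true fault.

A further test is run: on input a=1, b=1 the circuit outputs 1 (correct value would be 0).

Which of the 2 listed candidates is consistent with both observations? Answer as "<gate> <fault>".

Evaluate each candidate on input a=1, b=1:
  M3 inverted output: M1=0, M2=1, M3=0 [inverted output], M4=1 → 1 — matches
  M2 stuck-at-0: M1=0, M2=0 [stuck-at-0], M3=1, M4=0 → 0 — eliminated
Only M3 inverted output reproduces the observed 1.

M3 inverted output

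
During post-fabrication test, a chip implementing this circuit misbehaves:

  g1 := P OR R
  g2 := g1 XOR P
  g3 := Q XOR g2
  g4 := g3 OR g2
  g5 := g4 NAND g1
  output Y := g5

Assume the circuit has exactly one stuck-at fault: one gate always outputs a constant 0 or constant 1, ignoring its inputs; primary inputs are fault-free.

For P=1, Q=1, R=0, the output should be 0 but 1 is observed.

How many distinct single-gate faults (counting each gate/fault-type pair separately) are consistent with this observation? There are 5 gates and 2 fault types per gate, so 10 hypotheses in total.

Fault-free: g1=1, g2=0, g3=1, g4=1, g5=0 → 0. Observed 1.
  g1 stuck-at-0: output 1 ✓
  g1 stuck-at-1: output 0 ✗
  g2 stuck-at-0: output 0 ✗
  g2 stuck-at-1: output 0 ✗
  g3 stuck-at-0: output 1 ✓
  g3 stuck-at-1: output 0 ✗
  g4 stuck-at-0: output 1 ✓
  g4 stuck-at-1: output 0 ✗
  g5 stuck-at-0: output 0 ✗
  g5 stuck-at-1: output 1 ✓
Consistent faults: {g1 stuck-at-0, g3 stuck-at-0, g4 stuck-at-0, g5 stuck-at-1} — 4 in all.

4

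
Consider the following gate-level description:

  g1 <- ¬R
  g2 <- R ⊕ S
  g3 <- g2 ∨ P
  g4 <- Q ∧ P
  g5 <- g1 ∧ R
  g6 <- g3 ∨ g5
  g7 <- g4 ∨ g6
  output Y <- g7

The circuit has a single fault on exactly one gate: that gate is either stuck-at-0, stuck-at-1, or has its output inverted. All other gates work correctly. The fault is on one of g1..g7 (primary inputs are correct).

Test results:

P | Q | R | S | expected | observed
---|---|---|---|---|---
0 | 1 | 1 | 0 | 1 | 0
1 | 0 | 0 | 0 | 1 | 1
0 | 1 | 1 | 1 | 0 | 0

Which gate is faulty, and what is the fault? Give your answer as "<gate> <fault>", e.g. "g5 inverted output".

g2 stuck-at-0

Fault-free values for test 1 (P=0, Q=1, R=1, S=0): g1=0, g2=1, g3=1, g4=0, g5=0, g6=1, g7=1, giving Y=1. Observed 0.
Test 1: faults giving observed 0 are {g2 stuck-at-0, g2 inverted output, g3 stuck-at-0, g3 inverted output, g6 stuck-at-0, g6 inverted output, g7 stuck-at-0, g7 inverted output}.
Test 2 (P=1, Q=0, R=0, S=0): fault-free g1=1, g2=0, g3=1, g4=0, g5=0, g6=1, g7=1 → 1; observed 1. Eliminates g3 stuck-at-0, g3 inverted output, g6 stuck-at-0, g6 inverted output, g7 stuck-at-0, g7 inverted output.
Test 3 (P=0, Q=1, R=1, S=1): fault-free g1=0, g2=0, g3=0, g4=0, g5=0, g6=0, g7=0 → 0; observed 0. Eliminates g2 inverted output.
Only g2 stuck-at-0 is consistent with every test.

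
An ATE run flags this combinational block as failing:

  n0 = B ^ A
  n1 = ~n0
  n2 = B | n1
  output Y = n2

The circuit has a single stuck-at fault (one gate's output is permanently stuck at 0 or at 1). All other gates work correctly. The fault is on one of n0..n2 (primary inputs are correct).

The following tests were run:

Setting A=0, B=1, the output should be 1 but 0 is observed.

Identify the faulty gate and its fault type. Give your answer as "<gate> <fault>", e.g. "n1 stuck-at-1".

Fault-free values for test 1 (A=0, B=1): n0=1, n1=0, n2=1, giving Y=1. Observed 0.
Test 1: faults giving observed 0 are {n2 stuck-at-0}.
Only n2 stuck-at-0 is consistent with every test.

n2 stuck-at-0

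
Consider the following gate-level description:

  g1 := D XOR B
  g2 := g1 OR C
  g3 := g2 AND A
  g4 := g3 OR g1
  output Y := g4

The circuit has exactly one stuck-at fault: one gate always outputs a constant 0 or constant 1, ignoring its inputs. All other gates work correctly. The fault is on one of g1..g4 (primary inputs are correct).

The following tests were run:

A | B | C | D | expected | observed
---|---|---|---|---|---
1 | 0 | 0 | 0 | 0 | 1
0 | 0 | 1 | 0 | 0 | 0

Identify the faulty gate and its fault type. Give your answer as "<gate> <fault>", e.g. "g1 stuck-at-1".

g2 stuck-at-1

Fault-free values for test 1 (A=1, B=0, C=0, D=0): g1=0, g2=0, g3=0, g4=0, giving Y=0. Observed 1.
Test 1: faults giving observed 1 are {g1 stuck-at-1, g2 stuck-at-1, g3 stuck-at-1, g4 stuck-at-1}.
Test 2 (A=0, B=0, C=1, D=0): fault-free g1=0, g2=1, g3=0, g4=0 → 0; observed 0. Eliminates g1 stuck-at-1, g3 stuck-at-1, g4 stuck-at-1.
Only g2 stuck-at-1 is consistent with every test.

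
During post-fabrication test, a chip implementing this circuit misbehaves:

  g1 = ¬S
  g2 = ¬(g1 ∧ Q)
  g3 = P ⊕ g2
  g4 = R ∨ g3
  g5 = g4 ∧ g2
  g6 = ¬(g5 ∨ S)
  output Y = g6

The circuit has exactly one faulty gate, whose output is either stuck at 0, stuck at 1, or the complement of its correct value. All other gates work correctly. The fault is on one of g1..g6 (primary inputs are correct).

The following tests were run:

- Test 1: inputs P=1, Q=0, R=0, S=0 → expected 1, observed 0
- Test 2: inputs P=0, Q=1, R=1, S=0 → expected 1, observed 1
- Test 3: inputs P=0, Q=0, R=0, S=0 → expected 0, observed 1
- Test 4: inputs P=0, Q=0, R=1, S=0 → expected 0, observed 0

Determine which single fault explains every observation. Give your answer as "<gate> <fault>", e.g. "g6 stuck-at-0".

Fault-free values for test 1 (P=1, Q=0, R=0, S=0): g1=1, g2=1, g3=0, g4=0, g5=0, g6=1, giving Y=1. Observed 0.
Test 1: faults giving observed 0 are {g3 stuck-at-1, g3 inverted output, g4 stuck-at-1, g4 inverted output, g5 stuck-at-1, g5 inverted output, g6 stuck-at-0, g6 inverted output}.
Test 2 (P=0, Q=1, R=1, S=0): fault-free g1=1, g2=0, g3=0, g4=1, g5=0, g6=1 → 1; observed 1. Eliminates g5 stuck-at-1, g5 inverted output, g6 stuck-at-0, g6 inverted output.
Test 3 (P=0, Q=0, R=0, S=0): fault-free g1=1, g2=1, g3=1, g4=1, g5=1, g6=0 → 0; observed 1. Eliminates g3 stuck-at-1, g4 stuck-at-1.
Test 4 (P=0, Q=0, R=1, S=0): fault-free g1=1, g2=1, g3=1, g4=1, g5=1, g6=0 → 0; observed 0. Eliminates g4 inverted output.
Only g3 inverted output is consistent with every test.

g3 inverted output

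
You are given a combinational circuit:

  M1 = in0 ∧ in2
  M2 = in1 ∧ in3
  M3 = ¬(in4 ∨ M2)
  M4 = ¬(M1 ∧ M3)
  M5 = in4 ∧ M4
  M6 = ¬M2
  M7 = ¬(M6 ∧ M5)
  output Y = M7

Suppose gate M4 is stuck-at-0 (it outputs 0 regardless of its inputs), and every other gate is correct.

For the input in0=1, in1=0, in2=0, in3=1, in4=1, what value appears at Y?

1

Propagate with M4 forced: M1=0, M2=0, M3=0, M4=0 [stuck-at-0], M5=0, M6=1, M7=1.
So Y = 1. (Without the fault it would be 0.)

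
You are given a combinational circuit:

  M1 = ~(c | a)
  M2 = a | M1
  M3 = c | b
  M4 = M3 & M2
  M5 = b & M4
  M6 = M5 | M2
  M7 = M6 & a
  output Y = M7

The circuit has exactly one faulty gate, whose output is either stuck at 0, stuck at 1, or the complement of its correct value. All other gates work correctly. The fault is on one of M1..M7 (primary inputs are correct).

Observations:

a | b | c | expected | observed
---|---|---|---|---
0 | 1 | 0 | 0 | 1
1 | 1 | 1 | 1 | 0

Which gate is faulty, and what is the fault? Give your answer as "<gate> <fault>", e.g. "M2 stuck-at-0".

M7 inverted output

Fault-free values for test 1 (a=0, b=1, c=0): M1=1, M2=1, M3=1, M4=1, M5=1, M6=1, M7=0, giving Y=0. Observed 1.
Test 1: faults giving observed 1 are {M7 stuck-at-1, M7 inverted output}.
Test 2 (a=1, b=1, c=1): fault-free M1=0, M2=1, M3=1, M4=1, M5=1, M6=1, M7=1 → 1; observed 0. Eliminates M7 stuck-at-1.
Only M7 inverted output is consistent with every test.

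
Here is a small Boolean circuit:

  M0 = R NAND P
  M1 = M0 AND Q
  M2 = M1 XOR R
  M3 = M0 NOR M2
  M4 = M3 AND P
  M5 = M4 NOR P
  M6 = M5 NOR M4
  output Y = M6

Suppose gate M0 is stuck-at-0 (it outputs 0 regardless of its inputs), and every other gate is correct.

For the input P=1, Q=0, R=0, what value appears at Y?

Propagate with M0 forced: M0=0 [stuck-at-0], M1=0, M2=0, M3=1, M4=1, M5=0, M6=0.
So Y = 0. (Without the fault it would be 1.)

0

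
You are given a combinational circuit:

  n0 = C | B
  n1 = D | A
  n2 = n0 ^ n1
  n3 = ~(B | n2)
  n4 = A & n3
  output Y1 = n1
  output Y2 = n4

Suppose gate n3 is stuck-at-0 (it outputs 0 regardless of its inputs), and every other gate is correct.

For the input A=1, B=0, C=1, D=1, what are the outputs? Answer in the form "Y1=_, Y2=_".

Y1=1, Y2=0

Propagate with n3 forced: n0=1, n1=1, n2=0, n3=0 [stuck-at-0], n4=0.
So the outputs are Y1=1, Y2=0. (Without the fault they would be Y1=1, Y2=1.)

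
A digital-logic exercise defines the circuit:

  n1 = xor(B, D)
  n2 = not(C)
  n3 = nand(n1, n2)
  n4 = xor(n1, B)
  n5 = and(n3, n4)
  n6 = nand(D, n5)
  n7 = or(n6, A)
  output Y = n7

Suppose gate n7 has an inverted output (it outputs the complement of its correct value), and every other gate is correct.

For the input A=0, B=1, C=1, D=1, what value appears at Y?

1

Propagate with n7 forced: n1=0, n2=0, n3=1, n4=1, n5=1, n6=0, n7=1 [inverted output].
So Y = 1. (Without the fault it would be 0.)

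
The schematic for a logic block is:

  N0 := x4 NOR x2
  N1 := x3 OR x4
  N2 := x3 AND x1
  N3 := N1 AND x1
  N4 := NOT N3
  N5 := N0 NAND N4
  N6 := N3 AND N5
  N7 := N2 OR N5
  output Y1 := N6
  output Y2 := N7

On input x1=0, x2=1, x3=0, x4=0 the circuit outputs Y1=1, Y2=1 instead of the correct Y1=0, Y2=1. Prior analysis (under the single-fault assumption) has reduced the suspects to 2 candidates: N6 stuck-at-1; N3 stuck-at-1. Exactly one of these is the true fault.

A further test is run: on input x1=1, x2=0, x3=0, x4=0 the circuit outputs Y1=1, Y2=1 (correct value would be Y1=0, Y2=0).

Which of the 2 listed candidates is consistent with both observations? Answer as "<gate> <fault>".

Evaluate each candidate on input x1=1, x2=0, x3=0, x4=0:
  N6 stuck-at-1: N0=1, N1=0, N2=0, N3=0, N4=1, N5=0, N6=1 [stuck-at-1], N7=0 → Y1=1, Y2=0 — eliminated
  N3 stuck-at-1: N0=1, N1=0, N2=0, N3=1 [stuck-at-1], N4=0, N5=1, N6=1, N7=1 → Y1=1, Y2=1 — matches
Only N3 stuck-at-1 reproduces the observed Y1=1, Y2=1.

N3 stuck-at-1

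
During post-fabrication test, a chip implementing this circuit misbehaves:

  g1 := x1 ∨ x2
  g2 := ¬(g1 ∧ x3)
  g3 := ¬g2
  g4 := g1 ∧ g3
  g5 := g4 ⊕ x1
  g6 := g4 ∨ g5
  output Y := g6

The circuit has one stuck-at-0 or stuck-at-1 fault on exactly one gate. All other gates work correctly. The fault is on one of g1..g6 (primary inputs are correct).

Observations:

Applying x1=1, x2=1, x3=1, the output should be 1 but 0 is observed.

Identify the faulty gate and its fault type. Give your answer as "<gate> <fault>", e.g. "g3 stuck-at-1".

Fault-free values for test 1 (x1=1, x2=1, x3=1): g1=1, g2=0, g3=1, g4=1, g5=0, g6=1, giving Y=1. Observed 0.
Test 1: faults giving observed 0 are {g6 stuck-at-0}.
Only g6 stuck-at-0 is consistent with every test.

g6 stuck-at-0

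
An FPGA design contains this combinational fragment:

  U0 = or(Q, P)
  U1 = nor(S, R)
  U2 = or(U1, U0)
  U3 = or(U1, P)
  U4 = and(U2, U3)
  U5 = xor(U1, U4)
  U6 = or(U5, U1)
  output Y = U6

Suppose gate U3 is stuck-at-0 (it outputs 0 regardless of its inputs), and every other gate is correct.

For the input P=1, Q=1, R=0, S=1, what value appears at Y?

0

Propagate with U3 forced: U0=1, U1=0, U2=1, U3=0 [stuck-at-0], U4=0, U5=0, U6=0.
So Y = 0. (Without the fault it would be 1.)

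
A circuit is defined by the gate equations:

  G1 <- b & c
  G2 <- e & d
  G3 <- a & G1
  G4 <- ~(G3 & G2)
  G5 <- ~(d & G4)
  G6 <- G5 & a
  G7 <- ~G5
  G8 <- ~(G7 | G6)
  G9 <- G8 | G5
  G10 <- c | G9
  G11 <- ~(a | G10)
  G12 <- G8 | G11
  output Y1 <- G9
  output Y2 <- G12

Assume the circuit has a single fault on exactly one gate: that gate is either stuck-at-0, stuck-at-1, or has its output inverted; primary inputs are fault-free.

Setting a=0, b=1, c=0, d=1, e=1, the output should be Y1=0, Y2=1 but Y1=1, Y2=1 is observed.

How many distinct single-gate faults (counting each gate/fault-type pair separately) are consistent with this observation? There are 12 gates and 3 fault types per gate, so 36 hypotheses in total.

Fault-free: G1=0, G2=1, G3=0, G4=1, G5=0, G6=0, G7=1, G8=0, G9=0, G10=0, G11=1, G12=1 → Y1=0, Y2=1. Observed Y1=1, Y2=1.
  G1: none of the 3 fault types match ✗
  G2: none of the 3 fault types match ✗
  G3: stuck-at-1, inverted output ✓; others ✗
  G4: stuck-at-0, inverted output ✓; others ✗
  G5: stuck-at-1, inverted output ✓; others ✗
  G6: none of the 3 fault types match ✗
  G7: stuck-at-0, inverted output ✓; others ✗
  G8: stuck-at-1, inverted output ✓; others ✗
  G9: none of the 3 fault types match ✗
  G10: none of the 3 fault types match ✗
  G11: none of the 3 fault types match ✗
  G12: none of the 3 fault types match ✗
Consistent faults: {G3 stuck-at-1, G3 inverted output, G4 stuck-at-0, G4 inverted output, G5 stuck-at-1, G5 inverted output, G7 stuck-at-0, G7 inverted output, G8 stuck-at-1, G8 inverted output} — 10 in all.

10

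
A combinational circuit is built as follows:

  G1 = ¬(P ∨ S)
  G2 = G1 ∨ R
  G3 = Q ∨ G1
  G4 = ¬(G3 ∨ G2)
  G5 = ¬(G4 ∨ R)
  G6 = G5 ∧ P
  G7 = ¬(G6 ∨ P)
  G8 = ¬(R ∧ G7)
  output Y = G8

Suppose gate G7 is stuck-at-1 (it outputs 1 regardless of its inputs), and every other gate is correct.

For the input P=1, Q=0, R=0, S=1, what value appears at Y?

1

Propagate with G7 forced: G1=0, G2=0, G3=0, G4=1, G5=0, G6=0, G7=1 [stuck-at-1], G8=1.
So Y = 1. (Same as the fault-free value — the fault is masked on this input.)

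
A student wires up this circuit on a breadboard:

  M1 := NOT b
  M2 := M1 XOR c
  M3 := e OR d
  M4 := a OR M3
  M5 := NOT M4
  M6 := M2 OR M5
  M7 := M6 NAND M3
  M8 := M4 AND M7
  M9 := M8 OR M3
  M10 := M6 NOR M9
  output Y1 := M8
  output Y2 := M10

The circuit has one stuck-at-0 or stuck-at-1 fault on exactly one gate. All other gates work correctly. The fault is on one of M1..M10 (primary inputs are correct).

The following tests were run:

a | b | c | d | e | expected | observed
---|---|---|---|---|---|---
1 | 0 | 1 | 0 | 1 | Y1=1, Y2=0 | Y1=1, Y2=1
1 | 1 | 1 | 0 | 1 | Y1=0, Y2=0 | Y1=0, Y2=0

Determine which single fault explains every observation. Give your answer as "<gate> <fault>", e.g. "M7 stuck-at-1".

Fault-free values for test 1 (a=1, b=0, c=1, d=0, e=1): M1=1, M2=0, M3=1, M4=1, M5=0, M6=0, M7=1, M8=1, M9=1, M10=0, giving Y1=1, Y2=0. Observed Y1=1, Y2=1.
Test 1: faults giving observed Y1=1, Y2=1 are {M9 stuck-at-0, M10 stuck-at-1}.
Test 2 (a=1, b=1, c=1, d=0, e=1): fault-free M1=0, M2=1, M3=1, M4=1, M5=0, M6=1, M7=0, M8=0, M9=1, M10=0 → Y1=0, Y2=0; observed Y1=0, Y2=0. Eliminates M10 stuck-at-1.
Only M9 stuck-at-0 is consistent with every test.

M9 stuck-at-0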